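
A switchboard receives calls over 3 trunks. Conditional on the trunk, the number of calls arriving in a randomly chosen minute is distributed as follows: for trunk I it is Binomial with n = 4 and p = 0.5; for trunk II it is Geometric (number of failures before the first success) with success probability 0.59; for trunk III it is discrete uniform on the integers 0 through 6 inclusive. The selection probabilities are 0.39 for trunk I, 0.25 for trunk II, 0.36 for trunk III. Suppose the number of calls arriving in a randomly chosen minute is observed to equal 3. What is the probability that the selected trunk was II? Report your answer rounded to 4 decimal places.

0.0639

Likelihoods P(X=3 | ·): I: 0.25; II: 0.0406634; III: 0.142857.
Posterior ∝ prior × likelihood. Numerator for II: 0.25·0.0406634 = 0.0101658.
Normalizing constant: 0.39·0.25 + 0.25·0.0406634 + 0.36·0.142857 = 0.159094.
P(II | observation) = 0.0101658 / 0.159094 = 0.0638982.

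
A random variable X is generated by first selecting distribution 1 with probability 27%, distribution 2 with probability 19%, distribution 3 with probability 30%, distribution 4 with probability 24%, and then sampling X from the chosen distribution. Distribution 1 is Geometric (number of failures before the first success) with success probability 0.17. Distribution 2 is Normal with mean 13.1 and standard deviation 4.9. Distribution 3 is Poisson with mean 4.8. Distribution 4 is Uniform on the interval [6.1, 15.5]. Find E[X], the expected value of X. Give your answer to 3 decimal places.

7.839

Component means — 1: 4.88235; 2: 13.1; 3: 4.8; 4: 10.8.
E[X] = 0.27·4.88235 + 0.19·13.1 + 0.3·4.8 + 0.24·10.8 = 7.83924.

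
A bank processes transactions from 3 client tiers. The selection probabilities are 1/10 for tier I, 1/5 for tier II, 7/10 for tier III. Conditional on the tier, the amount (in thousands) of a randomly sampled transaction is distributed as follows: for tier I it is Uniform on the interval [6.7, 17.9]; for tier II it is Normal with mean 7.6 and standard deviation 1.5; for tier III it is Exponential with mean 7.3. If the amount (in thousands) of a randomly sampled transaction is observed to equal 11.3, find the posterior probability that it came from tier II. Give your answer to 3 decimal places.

0.080

Likelihoods f(11.3 | ·): I: 0.0892857; II: 0.012694; III: 0.0291349.
Posterior ∝ prior × likelihood. Numerator for II: 0.2·0.012694 = 0.0025388.
Normalizing constant: 0.1·0.0892857 + 0.2·0.012694 + 0.7·0.0291349 = 0.0318618.
P(II | observation) = 0.0025388 / 0.0318618 = 0.0796817.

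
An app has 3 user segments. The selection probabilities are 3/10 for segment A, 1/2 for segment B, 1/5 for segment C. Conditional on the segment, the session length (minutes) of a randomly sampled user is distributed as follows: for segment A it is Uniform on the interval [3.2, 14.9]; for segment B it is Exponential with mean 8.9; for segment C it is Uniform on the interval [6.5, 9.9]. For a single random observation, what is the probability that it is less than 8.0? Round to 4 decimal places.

0.5078

Conditional on each segment, P(X < 8.0): A: 0.410256; B: 0.592973; C: 0.441176.
By total probability, P(X < 8.0) = 0.3·0.410256 + 0.5·0.592973 + 0.2·0.441176 = 0.507799.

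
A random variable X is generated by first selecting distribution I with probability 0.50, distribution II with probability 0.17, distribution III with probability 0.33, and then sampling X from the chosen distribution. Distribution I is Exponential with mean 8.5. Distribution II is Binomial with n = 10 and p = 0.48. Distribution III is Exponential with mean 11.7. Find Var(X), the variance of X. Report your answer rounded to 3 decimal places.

Per component, I: μ=8.5, E[X²]=144.5; II: μ=4.8, E[X²]=25.536; III: μ=11.7, E[X²]=273.78.
E[X] = 0.5·8.5 + 0.17·4.8 + 0.33·11.7 = 8.927.
E[X²] = 0.5·144.5 + 0.17·25.536 + 0.33·273.78 = 166.939.
Var(X) = E[X²] − (E[X])² = 166.939 − 79.6913 = 87.2472.

87.247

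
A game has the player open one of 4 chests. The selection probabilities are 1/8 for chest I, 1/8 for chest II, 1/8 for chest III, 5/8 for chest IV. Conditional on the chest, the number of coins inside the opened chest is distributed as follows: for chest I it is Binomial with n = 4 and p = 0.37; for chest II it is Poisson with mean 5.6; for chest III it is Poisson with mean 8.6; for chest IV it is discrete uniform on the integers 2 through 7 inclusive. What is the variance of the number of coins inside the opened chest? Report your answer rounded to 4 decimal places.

7.0328

Per component, I: μ=1.48, E[X²]=3.1228; II: μ=5.6, E[X²]=36.96; III: μ=8.6, E[X²]=82.56; IV: μ=4.5, E[X²]=23.1667.
E[X] = 0.125·1.48 + 0.125·5.6 + 0.125·8.6 + 0.625·4.5 = 4.7725.
E[X²] = 0.125·3.1228 + 0.125·36.96 + 0.125·82.56 + 0.625·23.1667 = 29.8095.
Var(X) = E[X²] − (E[X])² = 29.8095 − 22.7768 = 7.03276.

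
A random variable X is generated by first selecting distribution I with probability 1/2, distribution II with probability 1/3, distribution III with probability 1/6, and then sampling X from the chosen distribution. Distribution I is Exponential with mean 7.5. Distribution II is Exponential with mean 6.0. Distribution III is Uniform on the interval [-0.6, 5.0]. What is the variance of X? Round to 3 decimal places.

44.079

Per component, I: μ=7.5, E[X²]=112.5; II: μ=6, E[X²]=72; III: μ=2.2, E[X²]=7.45333.
E[X] = 0.5·7.5 + 0.333333·6 + 0.166667·2.2 = 6.11667.
E[X²] = 0.5·112.5 + 0.333333·72 + 0.166667·7.45333 = 81.4922.
Var(X) = E[X²] − (E[X])² = 81.4922 − 37.4136 = 44.0786.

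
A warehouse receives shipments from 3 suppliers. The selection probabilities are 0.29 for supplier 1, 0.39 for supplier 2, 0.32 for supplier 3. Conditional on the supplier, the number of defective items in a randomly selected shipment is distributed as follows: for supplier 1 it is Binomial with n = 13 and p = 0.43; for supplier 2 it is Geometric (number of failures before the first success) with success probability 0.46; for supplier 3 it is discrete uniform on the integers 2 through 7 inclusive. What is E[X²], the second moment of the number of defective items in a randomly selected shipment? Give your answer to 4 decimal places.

18.9320

For each component E[X²] = Var + (mean)², giving 1: 34.4344; 2: 3.93006; 3: 23.1667.
Overall E[X²] = 0.29·34.4344 + 0.39·3.93006 + 0.32·23.1667 = 18.932.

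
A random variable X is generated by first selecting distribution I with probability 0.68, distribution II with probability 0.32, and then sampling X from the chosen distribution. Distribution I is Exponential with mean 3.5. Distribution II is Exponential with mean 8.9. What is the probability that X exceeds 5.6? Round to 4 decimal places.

Conditional on each component, P(X > 5.6): I: 0.201897; II: 0.533011.
By total probability, P(X > 5.6) = 0.68·0.201897 + 0.32·0.533011 = 0.307853.

0.3079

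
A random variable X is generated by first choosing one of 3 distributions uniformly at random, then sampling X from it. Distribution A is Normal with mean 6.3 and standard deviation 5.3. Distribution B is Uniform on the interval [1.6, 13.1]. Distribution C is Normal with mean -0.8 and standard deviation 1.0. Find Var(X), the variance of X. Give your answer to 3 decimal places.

Per component, A: μ=6.3, E[X²]=67.78; B: μ=7.35, E[X²]=65.0433; C: μ=-0.8, E[X²]=1.64.
E[X] = 0.333333·6.3 + 0.333333·7.35 + 0.333333·-0.8 = 4.28333.
E[X²] = 0.333333·67.78 + 0.333333·65.0433 + 0.333333·1.64 = 44.8211.
Var(X) = E[X²] − (E[X])² = 44.8211 − 18.3469 = 26.4742.

26.474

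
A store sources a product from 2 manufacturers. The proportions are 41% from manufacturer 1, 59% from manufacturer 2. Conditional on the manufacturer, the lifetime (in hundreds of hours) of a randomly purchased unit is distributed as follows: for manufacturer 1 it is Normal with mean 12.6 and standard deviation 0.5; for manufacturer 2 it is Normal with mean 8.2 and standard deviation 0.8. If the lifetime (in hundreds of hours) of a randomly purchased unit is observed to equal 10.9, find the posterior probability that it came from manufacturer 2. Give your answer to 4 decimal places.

Likelihoods f(10.9 | ·): 1: 0.00246444; 2: 0.0016764.
Posterior ∝ prior × likelihood. Numerator for 2: 0.59·0.0016764 = 0.000989075.
Normalizing constant: 0.41·0.00246444 + 0.59·0.0016764 = 0.00199949.
P(2 | observation) = 0.000989075 / 0.00199949 = 0.494663.

0.4947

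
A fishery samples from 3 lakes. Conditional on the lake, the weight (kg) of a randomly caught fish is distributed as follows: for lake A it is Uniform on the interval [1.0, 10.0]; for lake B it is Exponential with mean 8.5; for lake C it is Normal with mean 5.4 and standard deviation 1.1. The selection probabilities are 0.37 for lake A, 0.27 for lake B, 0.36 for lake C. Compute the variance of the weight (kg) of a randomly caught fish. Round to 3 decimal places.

24.275

Per component, A: μ=5.5, E[X²]=37; B: μ=8.5, E[X²]=144.5; C: μ=5.4, E[X²]=30.37.
E[X] = 0.37·5.5 + 0.27·8.5 + 0.36·5.4 = 6.274.
E[X²] = 0.37·37 + 0.27·144.5 + 0.36·30.37 = 63.6382.
Var(X) = E[X²] − (E[X])² = 63.6382 − 39.3631 = 24.2751.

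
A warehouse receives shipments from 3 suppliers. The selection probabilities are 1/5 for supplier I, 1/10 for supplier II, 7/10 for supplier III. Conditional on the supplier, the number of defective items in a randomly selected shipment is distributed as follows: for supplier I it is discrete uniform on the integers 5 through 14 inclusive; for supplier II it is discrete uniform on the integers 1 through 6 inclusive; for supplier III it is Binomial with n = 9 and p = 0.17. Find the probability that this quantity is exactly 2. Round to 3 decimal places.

Conditional on each supplier, P(X = 2): I: 0; II: 0.166667; III: 0.282323.
By total probability, P(X = 2) = 0.2·0 + 0.1·0.166667 + 0.7·0.282323 = 0.214293.

0.214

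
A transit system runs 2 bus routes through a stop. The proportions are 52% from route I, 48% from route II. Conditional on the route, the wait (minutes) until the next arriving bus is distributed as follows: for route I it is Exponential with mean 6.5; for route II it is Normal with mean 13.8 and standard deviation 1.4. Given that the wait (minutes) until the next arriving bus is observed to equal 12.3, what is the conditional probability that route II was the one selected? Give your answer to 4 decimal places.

0.8647

Likelihoods f(12.3 | ·): I: 0.0231882; II: 0.160511.
Posterior ∝ prior × likelihood. Numerator for II: 0.48·0.160511 = 0.0770455.
Normalizing constant: 0.52·0.0231882 + 0.48·0.160511 = 0.0891034.
P(II | observation) = 0.0770455 / 0.0891034 = 0.864675.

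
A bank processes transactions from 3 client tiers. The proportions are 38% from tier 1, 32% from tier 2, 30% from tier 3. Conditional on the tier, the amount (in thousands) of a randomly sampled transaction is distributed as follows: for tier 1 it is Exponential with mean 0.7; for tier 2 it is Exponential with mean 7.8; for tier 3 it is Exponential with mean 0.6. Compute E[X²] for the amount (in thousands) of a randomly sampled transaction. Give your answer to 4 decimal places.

For each component E[X²] = Var + (mean)², giving 1: 0.98; 2: 121.68; 3: 0.72.
Overall E[X²] = 0.38·0.98 + 0.32·121.68 + 0.3·0.72 = 39.526.

39.5260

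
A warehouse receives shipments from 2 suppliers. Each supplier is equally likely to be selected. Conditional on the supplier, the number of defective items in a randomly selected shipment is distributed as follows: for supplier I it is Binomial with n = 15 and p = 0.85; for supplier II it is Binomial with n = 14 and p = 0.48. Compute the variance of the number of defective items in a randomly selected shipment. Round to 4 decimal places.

11.7937

Per component, I: μ=12.75, E[X²]=164.475; II: μ=6.72, E[X²]=48.6528.
E[X] = 0.5·12.75 + 0.5·6.72 = 9.735.
E[X²] = 0.5·164.475 + 0.5·48.6528 = 106.564.
Var(X) = E[X²] − (E[X])² = 106.564 − 94.7702 = 11.7937.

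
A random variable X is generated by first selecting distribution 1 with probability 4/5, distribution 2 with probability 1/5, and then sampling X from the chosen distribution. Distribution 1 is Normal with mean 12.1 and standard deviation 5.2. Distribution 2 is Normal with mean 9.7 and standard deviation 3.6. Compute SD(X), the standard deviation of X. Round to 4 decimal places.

Per component, 1: μ=12.1, E[X²]=173.45; 2: μ=9.7, E[X²]=107.05.
E[X] = 0.8·12.1 + 0.2·9.7 = 11.62.
E[X²] = 0.8·173.45 + 0.2·107.05 = 160.17.
Var(X) = E[X²] − (E[X])² = 160.17 − 135.024 = 25.1456.
SD(X) = √25.1456 = 5.01454.

5.0145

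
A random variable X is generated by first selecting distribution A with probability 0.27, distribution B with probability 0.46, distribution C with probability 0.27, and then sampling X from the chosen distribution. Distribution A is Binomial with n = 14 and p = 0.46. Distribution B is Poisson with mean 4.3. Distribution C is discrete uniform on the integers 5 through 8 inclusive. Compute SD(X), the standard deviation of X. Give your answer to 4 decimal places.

2.1035

Per component, A: μ=6.44, E[X²]=44.9512; B: μ=4.3, E[X²]=22.79; C: μ=6.5, E[X²]=43.5.
E[X] = 0.27·6.44 + 0.46·4.3 + 0.27·6.5 = 5.4718.
E[X²] = 0.27·44.9512 + 0.46·22.79 + 0.27·43.5 = 34.3652.
Var(X) = E[X²] − (E[X])² = 34.3652 − 29.9406 = 4.42463.
SD(X) = √4.42463 = 2.10348.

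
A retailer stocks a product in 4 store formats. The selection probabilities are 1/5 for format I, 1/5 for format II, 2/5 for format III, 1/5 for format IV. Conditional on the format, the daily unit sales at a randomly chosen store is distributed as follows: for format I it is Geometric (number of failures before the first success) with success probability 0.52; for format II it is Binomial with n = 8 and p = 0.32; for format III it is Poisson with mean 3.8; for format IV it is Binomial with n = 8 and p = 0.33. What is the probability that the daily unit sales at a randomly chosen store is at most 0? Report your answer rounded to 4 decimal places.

Conditional on each format, P(X ≤ 0): I: 0.52; II: 0.0457163; III: 0.0223708; IV: 0.0406068.
By total probability, P(X ≤ 0) = 0.2·0.52 + 0.2·0.0457163 + 0.4·0.0223708 + 0.2·0.0406068 = 0.130213.

0.1302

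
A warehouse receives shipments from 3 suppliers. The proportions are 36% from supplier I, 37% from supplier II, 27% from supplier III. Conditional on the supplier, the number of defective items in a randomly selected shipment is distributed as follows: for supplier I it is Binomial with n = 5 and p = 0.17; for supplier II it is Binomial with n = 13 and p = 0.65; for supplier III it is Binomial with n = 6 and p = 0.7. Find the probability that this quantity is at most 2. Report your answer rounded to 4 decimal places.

0.3657

Conditional on each supplier, P(X ≤ 2): I: 0.962546; II: 0.000347915; III: 0.07047.
By total probability, P(X ≤ 2) = 0.36·0.962546 + 0.37·0.000347915 + 0.27·0.07047 = 0.365672.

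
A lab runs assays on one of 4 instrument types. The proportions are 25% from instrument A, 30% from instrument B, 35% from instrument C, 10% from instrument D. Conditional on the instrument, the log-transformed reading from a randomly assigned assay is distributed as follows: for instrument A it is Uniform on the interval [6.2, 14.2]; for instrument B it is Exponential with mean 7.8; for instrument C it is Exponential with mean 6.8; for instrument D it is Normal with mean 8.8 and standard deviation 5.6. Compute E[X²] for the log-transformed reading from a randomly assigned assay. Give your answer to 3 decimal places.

For each component E[X²] = Var + (mean)², giving A: 109.373; B: 121.68; C: 92.48; D: 108.8.
Overall E[X²] = 0.25·109.373 + 0.3·121.68 + 0.35·92.48 + 0.1·108.8 = 107.095.

107.095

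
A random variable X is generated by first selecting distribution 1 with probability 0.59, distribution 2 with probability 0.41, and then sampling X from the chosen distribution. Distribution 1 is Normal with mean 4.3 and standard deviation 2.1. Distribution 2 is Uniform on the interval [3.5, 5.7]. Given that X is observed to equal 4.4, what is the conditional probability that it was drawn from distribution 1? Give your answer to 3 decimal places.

0.375

Likelihoods f(4.4 | ·): 1: 0.189757; 2: 0.454545.
Posterior ∝ prior × likelihood. Numerator for 1: 0.59·0.189757 = 0.111957.
Normalizing constant: 0.59·0.189757 + 0.41·0.454545 = 0.29832.
P(1 | observation) = 0.111957 / 0.29832 = 0.37529.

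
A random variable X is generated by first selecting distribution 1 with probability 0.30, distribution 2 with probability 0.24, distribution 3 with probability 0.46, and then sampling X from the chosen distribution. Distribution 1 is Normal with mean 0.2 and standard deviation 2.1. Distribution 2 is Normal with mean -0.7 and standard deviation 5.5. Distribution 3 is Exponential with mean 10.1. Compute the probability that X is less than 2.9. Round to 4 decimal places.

0.5635

Conditional on each component, P(X < 2.9): 1: 0.900729; 2: 0.74362; 3: 0.249585.
By total probability, P(X < 2.9) = 0.3·0.900729 + 0.24·0.74362 + 0.46·0.249585 = 0.563496.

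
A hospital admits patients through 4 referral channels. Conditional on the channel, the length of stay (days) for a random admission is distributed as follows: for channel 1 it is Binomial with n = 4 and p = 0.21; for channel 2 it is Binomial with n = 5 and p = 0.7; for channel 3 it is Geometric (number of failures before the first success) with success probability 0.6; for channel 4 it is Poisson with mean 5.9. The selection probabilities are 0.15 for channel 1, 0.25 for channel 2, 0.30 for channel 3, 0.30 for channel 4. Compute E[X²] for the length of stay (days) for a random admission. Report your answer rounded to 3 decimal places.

16.210

For each component E[X²] = Var + (mean)², giving 1: 1.3692; 2: 13.3; 3: 1.55556; 4: 40.71.
Overall E[X²] = 0.15·1.3692 + 0.25·13.3 + 0.3·1.55556 + 0.3·40.71 = 16.21.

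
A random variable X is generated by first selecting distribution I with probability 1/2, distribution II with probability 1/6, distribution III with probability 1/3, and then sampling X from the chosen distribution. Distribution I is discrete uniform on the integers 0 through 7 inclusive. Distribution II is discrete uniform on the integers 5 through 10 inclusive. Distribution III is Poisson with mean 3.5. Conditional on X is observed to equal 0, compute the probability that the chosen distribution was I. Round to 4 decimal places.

Likelihoods P(X=0 | ·): I: 0.125; II: 0; III: 0.0301974.
Posterior ∝ prior × likelihood. Numerator for I: 0.5·0.125 = 0.0625.
Normalizing constant: 0.5·0.125 + 0.166667·0 + 0.333333·0.0301974 = 0.0725658.
P(I | observation) = 0.0625 / 0.0725658 = 0.861287.

0.8613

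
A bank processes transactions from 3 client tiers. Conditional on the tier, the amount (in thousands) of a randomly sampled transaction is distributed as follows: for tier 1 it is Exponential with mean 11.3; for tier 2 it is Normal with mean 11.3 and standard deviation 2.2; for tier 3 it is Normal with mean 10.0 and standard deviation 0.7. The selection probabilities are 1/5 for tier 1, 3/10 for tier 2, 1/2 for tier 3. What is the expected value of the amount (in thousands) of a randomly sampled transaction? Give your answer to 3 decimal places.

10.650

Component means — 1: 11.3; 2: 11.3; 3: 10.
E[X] = 0.2·11.3 + 0.3·11.3 + 0.5·10 = 10.65.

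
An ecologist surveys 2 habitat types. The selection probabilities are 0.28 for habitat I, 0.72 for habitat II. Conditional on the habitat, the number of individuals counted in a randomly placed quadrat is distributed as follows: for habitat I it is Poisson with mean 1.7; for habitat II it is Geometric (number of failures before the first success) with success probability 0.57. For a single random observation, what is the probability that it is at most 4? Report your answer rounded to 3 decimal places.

0.981

Conditional on each habitat, P(X ≤ 4): I: 0.970385; II: 0.985299.
By total probability, P(X ≤ 4) = 0.28·0.970385 + 0.72·0.985299 = 0.981123.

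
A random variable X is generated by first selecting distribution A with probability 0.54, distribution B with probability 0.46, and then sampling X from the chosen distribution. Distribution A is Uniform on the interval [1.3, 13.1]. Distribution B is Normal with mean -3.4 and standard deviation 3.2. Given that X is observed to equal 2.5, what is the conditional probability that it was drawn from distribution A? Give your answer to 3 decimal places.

Likelihoods f(2.5 | ·): A: 0.0847458; B: 0.0227817.
Posterior ∝ prior × likelihood. Numerator for A: 0.54·0.0847458 = 0.0457627.
Normalizing constant: 0.54·0.0847458 + 0.46·0.0227817 = 0.0562423.
P(A | observation) = 0.0457627 / 0.0562423 = 0.813671.

0.814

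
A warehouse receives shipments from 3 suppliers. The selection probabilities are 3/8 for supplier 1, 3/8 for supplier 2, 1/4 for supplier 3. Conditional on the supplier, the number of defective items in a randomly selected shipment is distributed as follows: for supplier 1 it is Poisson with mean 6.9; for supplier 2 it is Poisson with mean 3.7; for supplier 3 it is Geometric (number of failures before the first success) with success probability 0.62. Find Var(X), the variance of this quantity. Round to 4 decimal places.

10.2613

Per component, 1: μ=6.9, E[X²]=54.51; 2: μ=3.7, E[X²]=17.39; 3: μ=0.612903, E[X²]=1.3642.
E[X] = 0.375·6.9 + 0.375·3.7 + 0.25·0.612903 = 4.12823.
E[X²] = 0.375·54.51 + 0.375·17.39 + 0.25·1.3642 = 27.3036.
Var(X) = E[X²] − (E[X])² = 27.3036 − 17.0422 = 10.2613.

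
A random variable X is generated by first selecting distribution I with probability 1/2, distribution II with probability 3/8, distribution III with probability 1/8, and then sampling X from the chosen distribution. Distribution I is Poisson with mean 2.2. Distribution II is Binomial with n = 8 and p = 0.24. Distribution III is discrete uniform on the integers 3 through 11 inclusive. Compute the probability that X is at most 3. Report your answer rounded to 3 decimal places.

Conditional on each component, P(X ≤ 3): I: 0.819352; II: 0.899564; III: 0.111111.
By total probability, P(X ≤ 3) = 0.5·0.819352 + 0.375·0.899564 + 0.125·0.111111 = 0.760902.

0.761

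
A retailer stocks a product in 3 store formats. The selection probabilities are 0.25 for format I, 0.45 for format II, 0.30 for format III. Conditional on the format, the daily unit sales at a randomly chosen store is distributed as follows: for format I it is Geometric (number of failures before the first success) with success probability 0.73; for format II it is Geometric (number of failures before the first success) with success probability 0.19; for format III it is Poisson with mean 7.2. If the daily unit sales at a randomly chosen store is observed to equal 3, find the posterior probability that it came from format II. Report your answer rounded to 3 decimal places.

Likelihoods P(X=3 | ·): I: 0.0143686; II: 0.100974; III: 0.0464436.
Posterior ∝ prior × likelihood. Numerator for II: 0.45·0.100974 = 0.0454382.
Normalizing constant: 0.25·0.0143686 + 0.45·0.100974 + 0.3·0.0464436 = 0.0629634.
P(II | observation) = 0.0454382 / 0.0629634 = 0.72166.

0.722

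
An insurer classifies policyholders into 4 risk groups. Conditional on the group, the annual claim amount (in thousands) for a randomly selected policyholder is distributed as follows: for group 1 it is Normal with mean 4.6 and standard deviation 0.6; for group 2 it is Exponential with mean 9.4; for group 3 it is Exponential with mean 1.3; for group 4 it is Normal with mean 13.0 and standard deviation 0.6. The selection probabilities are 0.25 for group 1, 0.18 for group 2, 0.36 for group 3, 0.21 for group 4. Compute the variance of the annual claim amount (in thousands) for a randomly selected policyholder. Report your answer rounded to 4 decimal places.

Per component, 1: μ=4.6, E[X²]=21.52; 2: μ=9.4, E[X²]=176.72; 3: μ=1.3, E[X²]=3.38; 4: μ=13, E[X²]=169.36.
E[X] = 0.25·4.6 + 0.18·9.4 + 0.36·1.3 + 0.21·13 = 6.04.
E[X²] = 0.25·21.52 + 0.18·176.72 + 0.36·3.38 + 0.21·169.36 = 73.972.
Var(X) = E[X²] − (E[X])² = 73.972 − 36.4816 = 37.4904.

37.4904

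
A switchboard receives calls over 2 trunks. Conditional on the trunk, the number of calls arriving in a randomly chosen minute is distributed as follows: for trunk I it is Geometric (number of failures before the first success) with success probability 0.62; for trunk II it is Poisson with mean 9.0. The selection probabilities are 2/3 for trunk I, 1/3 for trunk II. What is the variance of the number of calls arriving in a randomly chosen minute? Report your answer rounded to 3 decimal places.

Per component, I: μ=0.612903, E[X²]=1.3642; II: μ=9, E[X²]=90.
E[X] = 0.666667·0.612903 + 0.333333·9 = 3.4086.
E[X²] = 0.666667·1.3642 + 0.333333·90 = 30.9095.
Var(X) = E[X²] − (E[X])² = 30.9095 − 11.6186 = 19.2909.

19.291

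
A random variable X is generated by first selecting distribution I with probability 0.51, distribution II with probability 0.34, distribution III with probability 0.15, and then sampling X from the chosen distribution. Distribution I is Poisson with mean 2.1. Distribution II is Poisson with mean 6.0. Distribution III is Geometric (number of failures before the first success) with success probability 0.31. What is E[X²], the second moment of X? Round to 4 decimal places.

For each component E[X²] = Var + (mean)², giving I: 6.51; II: 42; III: 12.1342.
Overall E[X²] = 0.51·6.51 + 0.34·42 + 0.15·12.1342 = 19.4202.

19.4202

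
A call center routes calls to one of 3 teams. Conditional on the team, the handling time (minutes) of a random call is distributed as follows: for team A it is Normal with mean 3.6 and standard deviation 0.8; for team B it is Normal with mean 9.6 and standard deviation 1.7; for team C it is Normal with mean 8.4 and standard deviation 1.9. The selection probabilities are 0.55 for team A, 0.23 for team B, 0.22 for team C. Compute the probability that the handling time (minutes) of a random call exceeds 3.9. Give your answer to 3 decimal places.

0.643

Conditional on each team, P(X > 3.9): A: 0.35383; B: 0.9996; C: 0.991068.
By total probability, P(X > 3.9) = 0.55·0.35383 + 0.23·0.9996 + 0.22·0.991068 = 0.64255.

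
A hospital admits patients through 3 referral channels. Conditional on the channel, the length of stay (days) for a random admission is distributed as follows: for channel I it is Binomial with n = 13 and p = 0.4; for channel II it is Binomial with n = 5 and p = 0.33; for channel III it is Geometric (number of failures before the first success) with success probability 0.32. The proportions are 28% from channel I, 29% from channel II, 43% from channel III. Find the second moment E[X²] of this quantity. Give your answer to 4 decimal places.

14.3521

For each component E[X²] = Var + (mean)², giving I: 30.16; II: 3.828; III: 11.1562.
Overall E[X²] = 0.28·30.16 + 0.29·3.828 + 0.43·11.1562 = 14.3521.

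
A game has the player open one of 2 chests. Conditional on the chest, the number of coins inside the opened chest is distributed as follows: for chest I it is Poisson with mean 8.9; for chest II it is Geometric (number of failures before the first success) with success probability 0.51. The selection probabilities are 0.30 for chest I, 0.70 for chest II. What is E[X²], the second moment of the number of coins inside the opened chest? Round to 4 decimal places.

For each component E[X²] = Var + (mean)², giving I: 88.11; II: 2.807.
Overall E[X²] = 0.3·88.11 + 0.7·2.807 = 28.3979.

28.3979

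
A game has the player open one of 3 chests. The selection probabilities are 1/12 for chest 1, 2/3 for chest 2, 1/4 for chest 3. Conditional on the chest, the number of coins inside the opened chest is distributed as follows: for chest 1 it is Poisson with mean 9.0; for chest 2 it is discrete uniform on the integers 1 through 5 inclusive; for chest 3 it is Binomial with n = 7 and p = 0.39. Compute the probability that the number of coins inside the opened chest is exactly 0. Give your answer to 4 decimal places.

0.0079

Conditional on each chest, P(X = 0): 1: 0.00012341; 2: 0; 3: 0.0314274.
By total probability, P(X = 0) = 0.0833333·0.00012341 + 0.666667·0 + 0.25·0.0314274 = 0.00786714.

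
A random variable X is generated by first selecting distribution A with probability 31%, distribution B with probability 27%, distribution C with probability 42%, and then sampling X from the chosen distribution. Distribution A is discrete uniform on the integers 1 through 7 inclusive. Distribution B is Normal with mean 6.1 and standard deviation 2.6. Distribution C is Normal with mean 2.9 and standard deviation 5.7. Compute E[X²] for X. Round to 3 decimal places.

For each component E[X²] = Var + (mean)², giving A: 20; B: 43.97; C: 40.9.
Overall E[X²] = 0.31·20 + 0.27·43.97 + 0.42·40.9 = 35.2499.

35.250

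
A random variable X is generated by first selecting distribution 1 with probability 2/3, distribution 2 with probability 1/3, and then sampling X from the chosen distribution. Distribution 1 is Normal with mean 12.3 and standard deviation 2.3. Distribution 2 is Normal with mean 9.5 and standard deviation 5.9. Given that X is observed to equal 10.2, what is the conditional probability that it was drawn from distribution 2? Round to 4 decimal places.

0.2270

Likelihoods f(10.2 | ·): 1: 0.114329; 2: 0.0671431.
Posterior ∝ prior × likelihood. Numerator for 2: 0.333333·0.0671431 = 0.022381.
Normalizing constant: 0.666667·0.114329 + 0.333333·0.0671431 = 0.0986006.
P(2 | observation) = 0.022381 / 0.0986006 = 0.226987.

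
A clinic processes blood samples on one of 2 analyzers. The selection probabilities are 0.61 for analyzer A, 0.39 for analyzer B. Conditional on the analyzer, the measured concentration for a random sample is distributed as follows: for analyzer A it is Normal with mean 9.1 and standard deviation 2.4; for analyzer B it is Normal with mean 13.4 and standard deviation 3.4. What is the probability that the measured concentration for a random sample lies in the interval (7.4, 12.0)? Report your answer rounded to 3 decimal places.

Conditional on each analyzer, P(7.4 < X < 12.0): A: 0.647171; B: 0.301449.
By total probability, P(7.4 < X < 12.0) = 0.61·0.647171 + 0.39·0.301449 = 0.51234.

0.512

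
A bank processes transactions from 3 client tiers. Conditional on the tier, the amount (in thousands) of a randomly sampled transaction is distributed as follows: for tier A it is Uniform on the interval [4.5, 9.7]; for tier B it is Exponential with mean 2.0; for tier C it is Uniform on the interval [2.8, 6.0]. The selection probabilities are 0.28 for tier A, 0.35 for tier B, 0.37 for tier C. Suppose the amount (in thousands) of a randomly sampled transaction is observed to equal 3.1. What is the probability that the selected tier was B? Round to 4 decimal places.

Likelihoods f(3.1 | ·): A: 0; B: 0.106124; C: 0.3125.
Posterior ∝ prior × likelihood. Numerator for B: 0.35·0.106124 = 0.0371434.
Normalizing constant: 0.28·0 + 0.35·0.106124 + 0.37·0.3125 = 0.152768.
P(B | observation) = 0.0371434 / 0.152768 = 0.243135.

0.2431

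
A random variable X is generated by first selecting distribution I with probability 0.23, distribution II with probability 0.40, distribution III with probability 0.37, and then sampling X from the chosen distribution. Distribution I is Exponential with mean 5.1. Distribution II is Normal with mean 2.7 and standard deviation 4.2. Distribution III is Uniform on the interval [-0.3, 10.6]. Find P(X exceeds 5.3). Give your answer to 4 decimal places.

Conditional on each component, P(X > 5.3): I: 0.353732; II: 0.267942; III: 0.486239.
By total probability, P(X > 5.3) = 0.23·0.353732 + 0.4·0.267942 + 0.37·0.486239 = 0.368444.

0.3684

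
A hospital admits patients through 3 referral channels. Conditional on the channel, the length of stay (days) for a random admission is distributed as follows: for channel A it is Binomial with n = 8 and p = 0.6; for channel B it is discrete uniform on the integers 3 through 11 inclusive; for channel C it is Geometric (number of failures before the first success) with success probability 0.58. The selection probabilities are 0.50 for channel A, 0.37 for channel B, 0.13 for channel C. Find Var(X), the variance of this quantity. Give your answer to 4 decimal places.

Per component, A: μ=4.8, E[X²]=24.96; B: μ=7, E[X²]=55.6667; C: μ=0.724138, E[X²]=1.77289.
E[X] = 0.5·4.8 + 0.37·7 + 0.13·0.724138 = 5.08414.
E[X²] = 0.5·24.96 + 0.37·55.6667 + 0.13·1.77289 = 33.3071.
Var(X) = E[X²] − (E[X])² = 33.3071 − 25.8485 = 7.45868.

7.4587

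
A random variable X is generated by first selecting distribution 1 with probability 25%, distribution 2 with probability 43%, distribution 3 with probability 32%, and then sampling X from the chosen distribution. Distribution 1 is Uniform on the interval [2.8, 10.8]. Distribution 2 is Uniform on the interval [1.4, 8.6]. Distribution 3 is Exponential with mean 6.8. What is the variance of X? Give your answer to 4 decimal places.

18.7819

Per component, 1: μ=6.8, E[X²]=51.5733; 2: μ=5, E[X²]=29.32; 3: μ=6.8, E[X²]=92.48.
E[X] = 0.25·6.8 + 0.43·5 + 0.32·6.8 = 6.026.
E[X²] = 0.25·51.5733 + 0.43·29.32 + 0.32·92.48 = 55.0945.
Var(X) = E[X²] − (E[X])² = 55.0945 − 36.3127 = 18.7819.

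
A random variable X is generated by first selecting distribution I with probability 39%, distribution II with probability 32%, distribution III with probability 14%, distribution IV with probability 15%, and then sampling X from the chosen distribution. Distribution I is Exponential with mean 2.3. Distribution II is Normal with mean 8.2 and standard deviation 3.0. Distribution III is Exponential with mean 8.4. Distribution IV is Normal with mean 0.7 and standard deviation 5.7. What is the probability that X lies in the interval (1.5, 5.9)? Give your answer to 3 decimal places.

Conditional on each component, P(1.5 < X < 5.9): I: 0.44401; II: 0.208876; III: 0.34106; IV: 0.263381.
By total probability, P(1.5 < X < 5.9) = 0.39·0.44401 + 0.32·0.208876 + 0.14·0.34106 + 0.15·0.263381 = 0.32726.

0.327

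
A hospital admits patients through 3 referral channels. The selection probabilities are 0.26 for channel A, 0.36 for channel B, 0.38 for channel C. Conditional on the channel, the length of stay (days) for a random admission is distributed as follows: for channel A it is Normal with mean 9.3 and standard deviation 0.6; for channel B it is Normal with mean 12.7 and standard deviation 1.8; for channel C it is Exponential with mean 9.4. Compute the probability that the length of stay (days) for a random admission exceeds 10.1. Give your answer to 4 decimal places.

0.4867

Conditional on each channel, P(X > 10.1): A: 0.0912112; B: 0.925693; C: 0.341479.
By total probability, P(X > 10.1) = 0.26·0.0912112 + 0.36·0.925693 + 0.38·0.341479 = 0.486727.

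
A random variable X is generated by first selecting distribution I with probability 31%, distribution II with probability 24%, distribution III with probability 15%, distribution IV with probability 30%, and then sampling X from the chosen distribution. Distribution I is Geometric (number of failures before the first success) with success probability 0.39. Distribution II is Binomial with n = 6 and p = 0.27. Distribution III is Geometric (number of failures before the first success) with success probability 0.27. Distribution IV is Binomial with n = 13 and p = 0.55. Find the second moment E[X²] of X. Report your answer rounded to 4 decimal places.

For each component E[X²] = Var + (mean)², giving I: 6.45694; II: 3.807; III: 17.3237; IV: 54.34.
Overall E[X²] = 0.31·6.45694 + 0.24·3.807 + 0.15·17.3237 + 0.3·54.34 = 21.8159.

21.8159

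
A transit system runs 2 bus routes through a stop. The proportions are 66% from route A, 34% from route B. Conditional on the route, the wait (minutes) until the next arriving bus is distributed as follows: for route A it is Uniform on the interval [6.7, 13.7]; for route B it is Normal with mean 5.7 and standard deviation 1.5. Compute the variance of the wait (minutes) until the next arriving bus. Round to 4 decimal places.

8.0041

Per component, A: μ=10.2, E[X²]=108.123; B: μ=5.7, E[X²]=34.74.
E[X] = 0.66·10.2 + 0.34·5.7 = 8.67.
E[X²] = 0.66·108.123 + 0.34·34.74 = 83.173.
Var(X) = E[X²] − (E[X])² = 83.173 − 75.1689 = 8.0041.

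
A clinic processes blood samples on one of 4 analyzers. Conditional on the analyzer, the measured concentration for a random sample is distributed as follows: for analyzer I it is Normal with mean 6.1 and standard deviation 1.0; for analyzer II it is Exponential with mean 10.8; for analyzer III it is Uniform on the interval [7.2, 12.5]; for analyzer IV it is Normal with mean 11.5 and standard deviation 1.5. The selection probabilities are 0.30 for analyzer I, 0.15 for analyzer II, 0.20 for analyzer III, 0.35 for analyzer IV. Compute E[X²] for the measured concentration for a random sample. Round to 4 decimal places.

For each component E[X²] = Var + (mean)², giving I: 38.21; II: 233.28; III: 99.3633; IV: 134.5.
Overall E[X²] = 0.3·38.21 + 0.15·233.28 + 0.2·99.3633 + 0.35·134.5 = 113.403.

113.4027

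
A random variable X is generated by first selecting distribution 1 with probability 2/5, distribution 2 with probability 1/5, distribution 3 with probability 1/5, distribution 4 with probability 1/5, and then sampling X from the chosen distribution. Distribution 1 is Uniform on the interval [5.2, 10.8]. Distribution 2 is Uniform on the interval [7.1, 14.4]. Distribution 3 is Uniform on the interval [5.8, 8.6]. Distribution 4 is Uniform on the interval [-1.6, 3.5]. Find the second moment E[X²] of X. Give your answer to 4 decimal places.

For each component E[X²] = Var + (mean)², giving 1: 66.6133; 2: 120.003; 3: 52.4933; 4: 3.07.
Overall E[X²] = 0.4·66.6133 + 0.2·120.003 + 0.2·52.4933 + 0.2·3.07 = 61.7587.

61.7587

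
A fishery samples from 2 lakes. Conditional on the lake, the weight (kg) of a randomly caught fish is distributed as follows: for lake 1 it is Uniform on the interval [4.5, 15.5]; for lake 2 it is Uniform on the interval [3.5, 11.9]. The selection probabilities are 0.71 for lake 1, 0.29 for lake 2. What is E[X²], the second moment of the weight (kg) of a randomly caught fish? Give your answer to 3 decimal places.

For each component E[X²] = Var + (mean)², giving 1: 110.083; 2: 65.17.
Overall E[X²] = 0.71·110.083 + 0.29·65.17 = 97.0585.

97.058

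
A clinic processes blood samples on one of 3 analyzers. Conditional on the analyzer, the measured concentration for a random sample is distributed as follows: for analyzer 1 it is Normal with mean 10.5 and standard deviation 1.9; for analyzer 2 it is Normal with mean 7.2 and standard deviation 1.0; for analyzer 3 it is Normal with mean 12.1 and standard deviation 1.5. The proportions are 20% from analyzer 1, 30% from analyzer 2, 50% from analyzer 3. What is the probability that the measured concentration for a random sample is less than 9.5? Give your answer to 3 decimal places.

Conditional on each analyzer, P(X < 9.5): 1: 0.299334; 2: 0.989276; 3: 0.0415182.
By total probability, P(X < 9.5) = 0.2·0.299334 + 0.3·0.989276 + 0.5·0.0415182 = 0.377409.

0.377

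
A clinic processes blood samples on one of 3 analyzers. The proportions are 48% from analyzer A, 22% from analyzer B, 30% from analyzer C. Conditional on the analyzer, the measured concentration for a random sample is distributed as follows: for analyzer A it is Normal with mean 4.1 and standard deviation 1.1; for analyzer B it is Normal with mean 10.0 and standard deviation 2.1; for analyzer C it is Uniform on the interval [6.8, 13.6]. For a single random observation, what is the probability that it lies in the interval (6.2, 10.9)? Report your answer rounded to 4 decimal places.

0.3331

Conditional on each analyzer, P(6.2 < X < 10.9): A: 0.0281252; B: 0.630698; C: 0.602941.
By total probability, P(6.2 < X < 10.9) = 0.48·0.0281252 + 0.22·0.630698 + 0.3·0.602941 = 0.333136.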